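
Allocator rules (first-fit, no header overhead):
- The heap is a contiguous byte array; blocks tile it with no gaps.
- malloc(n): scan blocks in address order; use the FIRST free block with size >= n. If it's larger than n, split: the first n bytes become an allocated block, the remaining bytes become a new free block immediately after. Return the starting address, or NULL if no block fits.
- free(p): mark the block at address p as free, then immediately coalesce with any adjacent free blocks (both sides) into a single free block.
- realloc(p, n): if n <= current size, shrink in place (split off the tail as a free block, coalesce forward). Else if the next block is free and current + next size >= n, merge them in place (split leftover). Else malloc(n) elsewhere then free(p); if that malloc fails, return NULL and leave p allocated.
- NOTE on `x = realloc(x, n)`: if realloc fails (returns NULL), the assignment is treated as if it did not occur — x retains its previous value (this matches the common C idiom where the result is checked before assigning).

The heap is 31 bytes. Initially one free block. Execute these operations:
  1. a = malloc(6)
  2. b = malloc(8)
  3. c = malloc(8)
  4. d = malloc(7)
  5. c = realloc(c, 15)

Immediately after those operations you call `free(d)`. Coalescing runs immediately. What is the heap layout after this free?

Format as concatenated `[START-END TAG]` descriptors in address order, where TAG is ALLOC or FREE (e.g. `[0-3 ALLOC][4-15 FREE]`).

Op 1: a = malloc(6) -> a = 0; heap: [0-5 ALLOC][6-30 FREE]
Op 2: b = malloc(8) -> b = 6; heap: [0-5 ALLOC][6-13 ALLOC][14-30 FREE]
Op 3: c = malloc(8) -> c = 14; heap: [0-5 ALLOC][6-13 ALLOC][14-21 ALLOC][22-30 FREE]
Op 4: d = malloc(7) -> d = 22; heap: [0-5 ALLOC][6-13 ALLOC][14-21 ALLOC][22-28 ALLOC][29-30 FREE]
Op 5: c = realloc(c, 15) -> NULL (c unchanged); heap: [0-5 ALLOC][6-13 ALLOC][14-21 ALLOC][22-28 ALLOC][29-30 FREE]
free(d): d = 22 -> block [22-28 ALLOC]; mark free, coalesce with adjacent free neighbors -> [0-5 ALLOC][6-13 ALLOC][14-21 ALLOC][22-30 FREE]

Answer: [0-5 ALLOC][6-13 ALLOC][14-21 ALLOC][22-30 FREE]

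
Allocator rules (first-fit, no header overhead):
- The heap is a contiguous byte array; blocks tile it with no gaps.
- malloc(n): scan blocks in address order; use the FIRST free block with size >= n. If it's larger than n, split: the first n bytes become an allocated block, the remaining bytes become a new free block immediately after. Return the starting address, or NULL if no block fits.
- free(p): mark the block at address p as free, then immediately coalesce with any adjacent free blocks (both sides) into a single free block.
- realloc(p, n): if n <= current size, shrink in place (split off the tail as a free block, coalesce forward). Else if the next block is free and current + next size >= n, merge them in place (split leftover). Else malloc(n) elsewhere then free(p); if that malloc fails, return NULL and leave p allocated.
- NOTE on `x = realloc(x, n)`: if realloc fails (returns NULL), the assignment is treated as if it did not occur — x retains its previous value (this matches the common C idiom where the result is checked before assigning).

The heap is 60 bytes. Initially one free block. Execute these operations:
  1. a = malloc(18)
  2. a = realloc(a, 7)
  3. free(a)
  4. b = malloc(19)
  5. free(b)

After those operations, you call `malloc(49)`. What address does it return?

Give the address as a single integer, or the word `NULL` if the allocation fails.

Answer: 0

Derivation:
Op 1: a = malloc(18) -> a = 0; heap: [0-17 ALLOC][18-59 FREE]
Op 2: a = realloc(a, 7) -> a = 0; heap: [0-6 ALLOC][7-59 FREE]
Op 3: free(a) -> (freed a); heap: [0-59 FREE]
Op 4: b = malloc(19) -> b = 0; heap: [0-18 ALLOC][19-59 FREE]
Op 5: free(b) -> (freed b); heap: [0-59 FREE]
malloc(49): first-fit scan over [0-59 FREE] -> 0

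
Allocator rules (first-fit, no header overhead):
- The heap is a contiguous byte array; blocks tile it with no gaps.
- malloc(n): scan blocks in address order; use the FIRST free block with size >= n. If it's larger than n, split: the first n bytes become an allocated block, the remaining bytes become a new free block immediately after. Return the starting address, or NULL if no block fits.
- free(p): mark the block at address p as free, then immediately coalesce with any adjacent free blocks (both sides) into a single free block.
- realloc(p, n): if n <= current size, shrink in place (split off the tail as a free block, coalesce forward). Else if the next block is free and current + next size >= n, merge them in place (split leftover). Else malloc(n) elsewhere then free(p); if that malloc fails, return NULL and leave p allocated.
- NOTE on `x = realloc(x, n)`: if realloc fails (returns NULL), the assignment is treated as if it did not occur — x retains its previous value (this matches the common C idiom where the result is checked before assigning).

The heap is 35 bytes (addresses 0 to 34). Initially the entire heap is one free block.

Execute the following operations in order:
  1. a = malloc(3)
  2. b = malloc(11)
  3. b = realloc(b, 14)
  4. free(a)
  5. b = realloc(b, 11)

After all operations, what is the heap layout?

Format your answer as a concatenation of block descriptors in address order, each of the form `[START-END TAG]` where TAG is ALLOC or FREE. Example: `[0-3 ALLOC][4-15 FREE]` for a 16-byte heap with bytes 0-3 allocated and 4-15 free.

Op 1: a = malloc(3) -> a = 0; heap: [0-2 ALLOC][3-34 FREE]
Op 2: b = malloc(11) -> b = 3; heap: [0-2 ALLOC][3-13 ALLOC][14-34 FREE]
Op 3: b = realloc(b, 14) -> b = 3; heap: [0-2 ALLOC][3-16 ALLOC][17-34 FREE]
Op 4: free(a) -> (freed a); heap: [0-2 FREE][3-16 ALLOC][17-34 FREE]
Op 5: b = realloc(b, 11) -> b = 3; heap: [0-2 FREE][3-13 ALLOC][14-34 FREE]

Answer: [0-2 FREE][3-13 ALLOC][14-34 FREE]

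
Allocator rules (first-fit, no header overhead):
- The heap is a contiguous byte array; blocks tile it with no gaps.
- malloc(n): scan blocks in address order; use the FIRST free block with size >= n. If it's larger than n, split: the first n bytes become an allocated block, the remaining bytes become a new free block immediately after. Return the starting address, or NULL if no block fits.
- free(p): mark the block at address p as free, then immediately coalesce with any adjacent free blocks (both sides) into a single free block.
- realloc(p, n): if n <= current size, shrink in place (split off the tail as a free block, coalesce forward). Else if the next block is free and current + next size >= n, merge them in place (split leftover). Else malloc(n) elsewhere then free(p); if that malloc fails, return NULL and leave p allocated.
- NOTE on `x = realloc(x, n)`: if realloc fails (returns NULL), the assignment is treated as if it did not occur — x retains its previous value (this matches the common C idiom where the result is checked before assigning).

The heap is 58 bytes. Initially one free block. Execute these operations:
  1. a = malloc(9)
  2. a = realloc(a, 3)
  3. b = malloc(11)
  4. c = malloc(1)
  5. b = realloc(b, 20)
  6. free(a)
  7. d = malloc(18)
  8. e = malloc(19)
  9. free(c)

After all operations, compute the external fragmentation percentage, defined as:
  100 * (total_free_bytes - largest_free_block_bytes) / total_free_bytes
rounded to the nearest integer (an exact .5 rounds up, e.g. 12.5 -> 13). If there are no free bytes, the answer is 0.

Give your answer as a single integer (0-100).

Answer: 25

Derivation:
Op 1: a = malloc(9) -> a = 0; heap: [0-8 ALLOC][9-57 FREE]
Op 2: a = realloc(a, 3) -> a = 0; heap: [0-2 ALLOC][3-57 FREE]
Op 3: b = malloc(11) -> b = 3; heap: [0-2 ALLOC][3-13 ALLOC][14-57 FREE]
Op 4: c = malloc(1) -> c = 14; heap: [0-2 ALLOC][3-13 ALLOC][14-14 ALLOC][15-57 FREE]
Op 5: b = realloc(b, 20) -> b = 15; heap: [0-2 ALLOC][3-13 FREE][14-14 ALLOC][15-34 ALLOC][35-57 FREE]
Op 6: free(a) -> (freed a); heap: [0-13 FREE][14-14 ALLOC][15-34 ALLOC][35-57 FREE]
Op 7: d = malloc(18) -> d = 35; heap: [0-13 FREE][14-14 ALLOC][15-34 ALLOC][35-52 ALLOC][53-57 FREE]
Op 8: e = malloc(19) -> e = NULL; heap: [0-13 FREE][14-14 ALLOC][15-34 ALLOC][35-52 ALLOC][53-57 FREE]
Op 9: free(c) -> (freed c); heap: [0-14 FREE][15-34 ALLOC][35-52 ALLOC][53-57 FREE]
Free blocks: [15 5] total_free=20 largest=15 -> 100*(20-15)/20 = 500/20 = 25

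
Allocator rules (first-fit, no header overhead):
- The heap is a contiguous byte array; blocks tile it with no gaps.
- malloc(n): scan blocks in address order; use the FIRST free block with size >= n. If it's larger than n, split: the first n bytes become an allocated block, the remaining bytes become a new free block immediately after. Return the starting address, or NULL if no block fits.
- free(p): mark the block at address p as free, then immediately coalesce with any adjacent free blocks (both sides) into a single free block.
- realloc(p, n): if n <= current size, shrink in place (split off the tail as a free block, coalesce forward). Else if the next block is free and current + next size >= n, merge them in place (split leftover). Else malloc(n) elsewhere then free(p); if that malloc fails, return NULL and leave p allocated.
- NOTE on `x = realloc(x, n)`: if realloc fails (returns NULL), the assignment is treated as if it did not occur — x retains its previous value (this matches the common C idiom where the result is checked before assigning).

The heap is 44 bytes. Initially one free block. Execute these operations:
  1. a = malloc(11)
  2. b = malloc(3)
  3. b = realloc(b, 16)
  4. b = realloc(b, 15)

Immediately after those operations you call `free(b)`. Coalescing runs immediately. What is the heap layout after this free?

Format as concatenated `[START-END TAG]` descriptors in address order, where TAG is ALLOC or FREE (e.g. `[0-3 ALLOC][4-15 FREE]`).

Op 1: a = malloc(11) -> a = 0; heap: [0-10 ALLOC][11-43 FREE]
Op 2: b = malloc(3) -> b = 11; heap: [0-10 ALLOC][11-13 ALLOC][14-43 FREE]
Op 3: b = realloc(b, 16) -> b = 11; heap: [0-10 ALLOC][11-26 ALLOC][27-43 FREE]
Op 4: b = realloc(b, 15) -> b = 11; heap: [0-10 ALLOC][11-25 ALLOC][26-43 FREE]
free(b): b = 11 -> block [11-25 ALLOC]; mark free, coalesce with adjacent free neighbors -> [0-10 ALLOC][11-43 FREE]

Answer: [0-10 ALLOC][11-43 FREE]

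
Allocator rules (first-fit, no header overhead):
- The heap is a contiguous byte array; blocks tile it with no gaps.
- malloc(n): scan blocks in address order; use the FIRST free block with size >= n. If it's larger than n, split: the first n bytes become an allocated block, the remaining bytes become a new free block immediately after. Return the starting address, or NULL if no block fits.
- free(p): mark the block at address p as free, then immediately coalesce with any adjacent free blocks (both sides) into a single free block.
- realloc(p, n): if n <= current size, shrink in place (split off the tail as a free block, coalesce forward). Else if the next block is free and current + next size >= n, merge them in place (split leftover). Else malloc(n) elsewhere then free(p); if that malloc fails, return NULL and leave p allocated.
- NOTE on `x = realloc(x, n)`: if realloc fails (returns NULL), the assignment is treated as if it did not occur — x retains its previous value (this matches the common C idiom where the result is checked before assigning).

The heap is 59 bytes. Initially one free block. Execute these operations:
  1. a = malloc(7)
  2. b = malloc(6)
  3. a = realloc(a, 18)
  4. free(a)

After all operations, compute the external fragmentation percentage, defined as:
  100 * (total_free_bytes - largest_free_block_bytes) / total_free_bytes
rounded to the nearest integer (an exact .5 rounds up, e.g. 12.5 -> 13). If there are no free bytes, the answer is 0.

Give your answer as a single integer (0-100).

Op 1: a = malloc(7) -> a = 0; heap: [0-6 ALLOC][7-58 FREE]
Op 2: b = malloc(6) -> b = 7; heap: [0-6 ALLOC][7-12 ALLOC][13-58 FREE]
Op 3: a = realloc(a, 18) -> a = 13; heap: [0-6 FREE][7-12 ALLOC][13-30 ALLOC][31-58 FREE]
Op 4: free(a) -> (freed a); heap: [0-6 FREE][7-12 ALLOC][13-58 FREE]
Free blocks: [7 46] total_free=53 largest=46 -> 100*(53-46)/53 = 700/53 ≈ 13.208 -> rounds to 13

Answer: 13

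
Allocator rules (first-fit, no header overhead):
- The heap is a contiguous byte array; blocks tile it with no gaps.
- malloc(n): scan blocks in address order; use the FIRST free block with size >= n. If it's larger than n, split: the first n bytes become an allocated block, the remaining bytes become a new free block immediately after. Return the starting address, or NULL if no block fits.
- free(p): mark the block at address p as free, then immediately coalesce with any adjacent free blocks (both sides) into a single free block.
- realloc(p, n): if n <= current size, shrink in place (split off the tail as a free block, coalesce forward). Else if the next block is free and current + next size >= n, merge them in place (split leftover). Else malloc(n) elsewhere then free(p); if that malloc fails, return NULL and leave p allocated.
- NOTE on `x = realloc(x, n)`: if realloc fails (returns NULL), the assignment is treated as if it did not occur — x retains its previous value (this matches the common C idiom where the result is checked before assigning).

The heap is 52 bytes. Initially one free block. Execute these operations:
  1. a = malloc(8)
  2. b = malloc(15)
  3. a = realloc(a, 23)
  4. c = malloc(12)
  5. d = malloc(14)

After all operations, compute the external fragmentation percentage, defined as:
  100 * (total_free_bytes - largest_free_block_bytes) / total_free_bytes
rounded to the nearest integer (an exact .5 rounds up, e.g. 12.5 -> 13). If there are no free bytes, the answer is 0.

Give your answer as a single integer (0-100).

Answer: 43

Derivation:
Op 1: a = malloc(8) -> a = 0; heap: [0-7 ALLOC][8-51 FREE]
Op 2: b = malloc(15) -> b = 8; heap: [0-7 ALLOC][8-22 ALLOC][23-51 FREE]
Op 3: a = realloc(a, 23) -> a = 23; heap: [0-7 FREE][8-22 ALLOC][23-45 ALLOC][46-51 FREE]
Op 4: c = malloc(12) -> c = NULL; heap: [0-7 FREE][8-22 ALLOC][23-45 ALLOC][46-51 FREE]
Op 5: d = malloc(14) -> d = NULL; heap: [0-7 FREE][8-22 ALLOC][23-45 ALLOC][46-51 FREE]
Free blocks: [8 6] total_free=14 largest=8 -> 100*(14-8)/14 = 600/14 ≈ 42.857 -> rounds to 43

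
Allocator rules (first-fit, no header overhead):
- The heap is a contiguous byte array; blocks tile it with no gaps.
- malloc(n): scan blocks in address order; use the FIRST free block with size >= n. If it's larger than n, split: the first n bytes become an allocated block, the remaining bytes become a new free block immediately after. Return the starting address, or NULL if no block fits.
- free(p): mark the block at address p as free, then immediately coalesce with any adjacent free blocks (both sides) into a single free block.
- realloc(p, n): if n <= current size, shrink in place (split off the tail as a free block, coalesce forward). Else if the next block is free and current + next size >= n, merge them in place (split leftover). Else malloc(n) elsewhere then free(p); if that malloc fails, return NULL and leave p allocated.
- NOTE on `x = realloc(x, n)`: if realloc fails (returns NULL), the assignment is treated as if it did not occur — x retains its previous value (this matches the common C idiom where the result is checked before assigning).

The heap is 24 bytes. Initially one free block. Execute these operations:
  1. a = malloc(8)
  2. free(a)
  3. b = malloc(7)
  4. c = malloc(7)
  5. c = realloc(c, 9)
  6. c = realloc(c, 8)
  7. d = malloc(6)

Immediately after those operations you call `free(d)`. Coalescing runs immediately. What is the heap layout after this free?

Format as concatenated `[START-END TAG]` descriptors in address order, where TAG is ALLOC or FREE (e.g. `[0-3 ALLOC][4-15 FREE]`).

Op 1: a = malloc(8) -> a = 0; heap: [0-7 ALLOC][8-23 FREE]
Op 2: free(a) -> (freed a); heap: [0-23 FREE]
Op 3: b = malloc(7) -> b = 0; heap: [0-6 ALLOC][7-23 FREE]
Op 4: c = malloc(7) -> c = 7; heap: [0-6 ALLOC][7-13 ALLOC][14-23 FREE]
Op 5: c = realloc(c, 9) -> c = 7; heap: [0-6 ALLOC][7-15 ALLOC][16-23 FREE]
Op 6: c = realloc(c, 8) -> c = 7; heap: [0-6 ALLOC][7-14 ALLOC][15-23 FREE]
Op 7: d = malloc(6) -> d = 15; heap: [0-6 ALLOC][7-14 ALLOC][15-20 ALLOC][21-23 FREE]
free(d): d = 15 -> block [15-20 ALLOC]; mark free, coalesce with adjacent free neighbors -> [0-6 ALLOC][7-14 ALLOC][15-23 FREE]

Answer: [0-6 ALLOC][7-14 ALLOC][15-23 FREE]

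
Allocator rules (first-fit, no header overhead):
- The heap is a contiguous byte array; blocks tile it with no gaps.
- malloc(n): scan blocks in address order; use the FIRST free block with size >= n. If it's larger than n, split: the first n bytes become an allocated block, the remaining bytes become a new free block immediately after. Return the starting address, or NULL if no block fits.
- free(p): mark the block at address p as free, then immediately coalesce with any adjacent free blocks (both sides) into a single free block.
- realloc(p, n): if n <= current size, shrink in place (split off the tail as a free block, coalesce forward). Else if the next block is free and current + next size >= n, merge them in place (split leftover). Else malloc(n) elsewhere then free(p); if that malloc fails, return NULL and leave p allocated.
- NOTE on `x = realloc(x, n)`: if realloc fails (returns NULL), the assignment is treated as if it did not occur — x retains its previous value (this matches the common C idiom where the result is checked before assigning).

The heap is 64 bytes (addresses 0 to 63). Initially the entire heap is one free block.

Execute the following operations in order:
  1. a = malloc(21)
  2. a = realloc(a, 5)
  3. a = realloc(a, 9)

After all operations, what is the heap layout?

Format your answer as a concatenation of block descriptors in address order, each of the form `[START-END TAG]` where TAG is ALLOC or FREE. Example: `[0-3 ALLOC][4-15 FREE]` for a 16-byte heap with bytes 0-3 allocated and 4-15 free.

Op 1: a = malloc(21) -> a = 0; heap: [0-20 ALLOC][21-63 FREE]
Op 2: a = realloc(a, 5) -> a = 0; heap: [0-4 ALLOC][5-63 FREE]
Op 3: a = realloc(a, 9) -> a = 0; heap: [0-8 ALLOC][9-63 FREE]

Answer: [0-8 ALLOC][9-63 FREE]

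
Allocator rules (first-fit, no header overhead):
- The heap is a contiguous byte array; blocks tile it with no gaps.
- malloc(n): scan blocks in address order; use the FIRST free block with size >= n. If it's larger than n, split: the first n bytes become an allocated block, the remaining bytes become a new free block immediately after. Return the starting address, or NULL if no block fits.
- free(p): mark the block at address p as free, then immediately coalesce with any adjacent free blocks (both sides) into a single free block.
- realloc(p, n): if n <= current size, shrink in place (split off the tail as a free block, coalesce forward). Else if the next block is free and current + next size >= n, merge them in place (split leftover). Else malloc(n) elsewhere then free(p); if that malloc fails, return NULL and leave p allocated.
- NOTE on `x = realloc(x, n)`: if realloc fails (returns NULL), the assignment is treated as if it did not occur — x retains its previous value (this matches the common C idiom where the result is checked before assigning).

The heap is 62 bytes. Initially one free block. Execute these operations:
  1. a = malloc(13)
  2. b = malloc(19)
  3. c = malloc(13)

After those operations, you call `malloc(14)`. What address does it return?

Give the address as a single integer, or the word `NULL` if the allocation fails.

Op 1: a = malloc(13) -> a = 0; heap: [0-12 ALLOC][13-61 FREE]
Op 2: b = malloc(19) -> b = 13; heap: [0-12 ALLOC][13-31 ALLOC][32-61 FREE]
Op 3: c = malloc(13) -> c = 32; heap: [0-12 ALLOC][13-31 ALLOC][32-44 ALLOC][45-61 FREE]
malloc(14): first-fit scan over [0-12 ALLOC][13-31 ALLOC][32-44 ALLOC][45-61 FREE] -> 45

Answer: 45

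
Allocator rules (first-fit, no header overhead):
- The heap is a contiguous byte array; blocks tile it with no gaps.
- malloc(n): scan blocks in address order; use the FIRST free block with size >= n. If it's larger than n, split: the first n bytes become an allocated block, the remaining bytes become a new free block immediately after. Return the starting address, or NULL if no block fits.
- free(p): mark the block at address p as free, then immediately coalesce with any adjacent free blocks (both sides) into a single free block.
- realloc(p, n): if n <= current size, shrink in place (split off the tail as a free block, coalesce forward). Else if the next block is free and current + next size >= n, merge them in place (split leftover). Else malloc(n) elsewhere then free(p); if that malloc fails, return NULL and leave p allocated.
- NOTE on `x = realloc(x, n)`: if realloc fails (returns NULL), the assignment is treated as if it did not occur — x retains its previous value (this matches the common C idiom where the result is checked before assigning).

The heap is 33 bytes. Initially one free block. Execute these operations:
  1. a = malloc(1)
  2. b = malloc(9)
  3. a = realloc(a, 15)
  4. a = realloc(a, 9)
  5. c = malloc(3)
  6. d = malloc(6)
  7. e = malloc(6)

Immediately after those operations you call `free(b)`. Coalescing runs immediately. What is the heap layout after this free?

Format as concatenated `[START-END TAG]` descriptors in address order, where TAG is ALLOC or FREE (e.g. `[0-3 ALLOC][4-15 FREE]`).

Op 1: a = malloc(1) -> a = 0; heap: [0-0 ALLOC][1-32 FREE]
Op 2: b = malloc(9) -> b = 1; heap: [0-0 ALLOC][1-9 ALLOC][10-32 FREE]
Op 3: a = realloc(a, 15) -> a = 10; heap: [0-0 FREE][1-9 ALLOC][10-24 ALLOC][25-32 FREE]
Op 4: a = realloc(a, 9) -> a = 10; heap: [0-0 FREE][1-9 ALLOC][10-18 ALLOC][19-32 FREE]
Op 5: c = malloc(3) -> c = 19; heap: [0-0 FREE][1-9 ALLOC][10-18 ALLOC][19-21 ALLOC][22-32 FREE]
Op 6: d = malloc(6) -> d = 22; heap: [0-0 FREE][1-9 ALLOC][10-18 ALLOC][19-21 ALLOC][22-27 ALLOC][28-32 FREE]
Op 7: e = malloc(6) -> e = NULL; heap: [0-0 FREE][1-9 ALLOC][10-18 ALLOC][19-21 ALLOC][22-27 ALLOC][28-32 FREE]
free(b): b = 1 -> block [1-9 ALLOC]; mark free, coalesce with adjacent free neighbors -> [0-9 FREE][10-18 ALLOC][19-21 ALLOC][22-27 ALLOC][28-32 FREE]

Answer: [0-9 FREE][10-18 ALLOC][19-21 ALLOC][22-27 ALLOC][28-32 FREE]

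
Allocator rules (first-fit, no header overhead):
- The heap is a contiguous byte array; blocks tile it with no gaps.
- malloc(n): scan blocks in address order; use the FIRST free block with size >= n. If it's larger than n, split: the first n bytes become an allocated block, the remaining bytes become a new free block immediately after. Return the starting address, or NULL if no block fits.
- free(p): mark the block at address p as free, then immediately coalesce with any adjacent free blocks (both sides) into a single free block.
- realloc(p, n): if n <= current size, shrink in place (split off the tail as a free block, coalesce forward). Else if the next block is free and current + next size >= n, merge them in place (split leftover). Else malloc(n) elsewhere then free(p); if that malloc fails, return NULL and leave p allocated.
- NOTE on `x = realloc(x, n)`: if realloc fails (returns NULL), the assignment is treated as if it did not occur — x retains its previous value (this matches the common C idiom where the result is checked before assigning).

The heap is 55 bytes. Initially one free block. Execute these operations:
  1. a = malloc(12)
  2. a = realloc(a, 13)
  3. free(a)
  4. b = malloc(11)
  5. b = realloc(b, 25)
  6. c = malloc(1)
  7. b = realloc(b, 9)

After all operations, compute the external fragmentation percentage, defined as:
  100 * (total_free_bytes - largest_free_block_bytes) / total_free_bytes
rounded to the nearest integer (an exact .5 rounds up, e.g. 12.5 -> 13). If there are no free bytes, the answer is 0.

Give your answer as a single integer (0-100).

Answer: 36

Derivation:
Op 1: a = malloc(12) -> a = 0; heap: [0-11 ALLOC][12-54 FREE]
Op 2: a = realloc(a, 13) -> a = 0; heap: [0-12 ALLOC][13-54 FREE]
Op 3: free(a) -> (freed a); heap: [0-54 FREE]
Op 4: b = malloc(11) -> b = 0; heap: [0-10 ALLOC][11-54 FREE]
Op 5: b = realloc(b, 25) -> b = 0; heap: [0-24 ALLOC][25-54 FREE]
Op 6: c = malloc(1) -> c = 25; heap: [0-24 ALLOC][25-25 ALLOC][26-54 FREE]
Op 7: b = realloc(b, 9) -> b = 0; heap: [0-8 ALLOC][9-24 FREE][25-25 ALLOC][26-54 FREE]
Free blocks: [16 29] total_free=45 largest=29 -> 100*(45-29)/45 = 1600/45 ≈ 35.556 -> rounds to 36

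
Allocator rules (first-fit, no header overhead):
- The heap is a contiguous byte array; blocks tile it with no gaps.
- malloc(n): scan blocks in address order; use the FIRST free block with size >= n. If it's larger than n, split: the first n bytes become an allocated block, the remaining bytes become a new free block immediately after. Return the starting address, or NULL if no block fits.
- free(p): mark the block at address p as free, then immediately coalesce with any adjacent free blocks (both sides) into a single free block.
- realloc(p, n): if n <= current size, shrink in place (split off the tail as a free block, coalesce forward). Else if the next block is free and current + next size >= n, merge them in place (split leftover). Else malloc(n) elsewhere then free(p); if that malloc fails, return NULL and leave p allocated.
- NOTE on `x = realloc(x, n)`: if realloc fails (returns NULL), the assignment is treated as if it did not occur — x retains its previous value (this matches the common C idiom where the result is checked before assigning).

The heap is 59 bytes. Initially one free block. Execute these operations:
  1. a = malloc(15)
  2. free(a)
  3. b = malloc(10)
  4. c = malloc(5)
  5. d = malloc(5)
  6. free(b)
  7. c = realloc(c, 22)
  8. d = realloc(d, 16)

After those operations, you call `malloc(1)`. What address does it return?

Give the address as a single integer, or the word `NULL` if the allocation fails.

Op 1: a = malloc(15) -> a = 0; heap: [0-14 ALLOC][15-58 FREE]
Op 2: free(a) -> (freed a); heap: [0-58 FREE]
Op 3: b = malloc(10) -> b = 0; heap: [0-9 ALLOC][10-58 FREE]
Op 4: c = malloc(5) -> c = 10; heap: [0-9 ALLOC][10-14 ALLOC][15-58 FREE]
Op 5: d = malloc(5) -> d = 15; heap: [0-9 ALLOC][10-14 ALLOC][15-19 ALLOC][20-58 FREE]
Op 6: free(b) -> (freed b); heap: [0-9 FREE][10-14 ALLOC][15-19 ALLOC][20-58 FREE]
Op 7: c = realloc(c, 22) -> c = 20; heap: [0-14 FREE][15-19 ALLOC][20-41 ALLOC][42-58 FREE]
Op 8: d = realloc(d, 16) -> d = 42; heap: [0-19 FREE][20-41 ALLOC][42-57 ALLOC][58-58 FREE]
malloc(1): first-fit scan over [0-19 FREE][20-41 ALLOC][42-57 ALLOC][58-58 FREE] -> 0

Answer: 0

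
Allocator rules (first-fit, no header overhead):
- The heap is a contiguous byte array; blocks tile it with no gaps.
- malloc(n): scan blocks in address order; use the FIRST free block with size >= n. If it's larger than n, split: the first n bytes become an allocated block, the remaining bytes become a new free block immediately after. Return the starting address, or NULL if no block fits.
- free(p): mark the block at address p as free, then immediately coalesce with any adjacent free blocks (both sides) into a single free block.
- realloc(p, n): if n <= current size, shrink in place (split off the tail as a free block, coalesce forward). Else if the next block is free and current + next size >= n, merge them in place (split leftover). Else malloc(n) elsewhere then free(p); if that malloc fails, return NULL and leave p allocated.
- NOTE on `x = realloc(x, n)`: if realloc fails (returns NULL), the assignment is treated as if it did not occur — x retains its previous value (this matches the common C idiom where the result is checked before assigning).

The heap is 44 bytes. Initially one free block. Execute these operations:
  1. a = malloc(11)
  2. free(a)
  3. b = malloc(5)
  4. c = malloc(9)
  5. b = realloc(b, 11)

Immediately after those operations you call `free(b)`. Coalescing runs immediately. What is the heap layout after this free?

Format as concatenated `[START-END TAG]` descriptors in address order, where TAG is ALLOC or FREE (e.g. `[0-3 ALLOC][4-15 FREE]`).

Answer: [0-4 FREE][5-13 ALLOC][14-43 FREE]

Derivation:
Op 1: a = malloc(11) -> a = 0; heap: [0-10 ALLOC][11-43 FREE]
Op 2: free(a) -> (freed a); heap: [0-43 FREE]
Op 3: b = malloc(5) -> b = 0; heap: [0-4 ALLOC][5-43 FREE]
Op 4: c = malloc(9) -> c = 5; heap: [0-4 ALLOC][5-13 ALLOC][14-43 FREE]
Op 5: b = realloc(b, 11) -> b = 14; heap: [0-4 FREE][5-13 ALLOC][14-24 ALLOC][25-43 FREE]
free(b): b = 14 -> block [14-24 ALLOC]; mark free, coalesce with adjacent free neighbors -> [0-4 FREE][5-13 ALLOC][14-43 FREE]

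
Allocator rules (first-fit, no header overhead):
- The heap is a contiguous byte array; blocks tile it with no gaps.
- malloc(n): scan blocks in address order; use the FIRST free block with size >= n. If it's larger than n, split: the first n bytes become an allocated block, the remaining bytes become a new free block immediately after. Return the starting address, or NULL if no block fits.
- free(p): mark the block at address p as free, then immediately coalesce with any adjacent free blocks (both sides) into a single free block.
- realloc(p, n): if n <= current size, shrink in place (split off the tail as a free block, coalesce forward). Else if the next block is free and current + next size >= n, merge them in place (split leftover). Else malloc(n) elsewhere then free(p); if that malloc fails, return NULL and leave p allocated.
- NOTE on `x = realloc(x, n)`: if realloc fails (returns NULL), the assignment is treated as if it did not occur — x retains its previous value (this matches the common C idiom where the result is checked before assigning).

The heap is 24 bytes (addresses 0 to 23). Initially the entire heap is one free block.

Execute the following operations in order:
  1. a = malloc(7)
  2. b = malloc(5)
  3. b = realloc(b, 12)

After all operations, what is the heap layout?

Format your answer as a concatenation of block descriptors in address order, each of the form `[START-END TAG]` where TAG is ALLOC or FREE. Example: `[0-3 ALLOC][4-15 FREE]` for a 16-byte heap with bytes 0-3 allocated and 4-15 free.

Answer: [0-6 ALLOC][7-18 ALLOC][19-23 FREE]

Derivation:
Op 1: a = malloc(7) -> a = 0; heap: [0-6 ALLOC][7-23 FREE]
Op 2: b = malloc(5) -> b = 7; heap: [0-6 ALLOC][7-11 ALLOC][12-23 FREE]
Op 3: b = realloc(b, 12) -> b = 7; heap: [0-6 ALLOC][7-18 ALLOC][19-23 FREE]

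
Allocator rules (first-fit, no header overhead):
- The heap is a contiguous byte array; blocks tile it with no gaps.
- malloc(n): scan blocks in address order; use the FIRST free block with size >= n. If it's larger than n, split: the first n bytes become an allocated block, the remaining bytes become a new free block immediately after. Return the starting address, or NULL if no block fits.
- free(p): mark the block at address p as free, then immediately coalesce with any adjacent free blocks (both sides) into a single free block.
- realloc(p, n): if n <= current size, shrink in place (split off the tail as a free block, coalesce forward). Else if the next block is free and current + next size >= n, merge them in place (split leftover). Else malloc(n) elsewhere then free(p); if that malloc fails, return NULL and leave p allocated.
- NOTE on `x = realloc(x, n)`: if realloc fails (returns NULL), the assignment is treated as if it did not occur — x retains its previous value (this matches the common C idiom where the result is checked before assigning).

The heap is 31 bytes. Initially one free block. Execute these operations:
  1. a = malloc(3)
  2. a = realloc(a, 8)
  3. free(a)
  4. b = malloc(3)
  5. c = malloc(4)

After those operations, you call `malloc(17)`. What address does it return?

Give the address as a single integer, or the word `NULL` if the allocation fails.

Op 1: a = malloc(3) -> a = 0; heap: [0-2 ALLOC][3-30 FREE]
Op 2: a = realloc(a, 8) -> a = 0; heap: [0-7 ALLOC][8-30 FREE]
Op 3: free(a) -> (freed a); heap: [0-30 FREE]
Op 4: b = malloc(3) -> b = 0; heap: [0-2 ALLOC][3-30 FREE]
Op 5: c = malloc(4) -> c = 3; heap: [0-2 ALLOC][3-6 ALLOC][7-30 FREE]
malloc(17): first-fit scan over [0-2 ALLOC][3-6 ALLOC][7-30 FREE] -> 7

Answer: 7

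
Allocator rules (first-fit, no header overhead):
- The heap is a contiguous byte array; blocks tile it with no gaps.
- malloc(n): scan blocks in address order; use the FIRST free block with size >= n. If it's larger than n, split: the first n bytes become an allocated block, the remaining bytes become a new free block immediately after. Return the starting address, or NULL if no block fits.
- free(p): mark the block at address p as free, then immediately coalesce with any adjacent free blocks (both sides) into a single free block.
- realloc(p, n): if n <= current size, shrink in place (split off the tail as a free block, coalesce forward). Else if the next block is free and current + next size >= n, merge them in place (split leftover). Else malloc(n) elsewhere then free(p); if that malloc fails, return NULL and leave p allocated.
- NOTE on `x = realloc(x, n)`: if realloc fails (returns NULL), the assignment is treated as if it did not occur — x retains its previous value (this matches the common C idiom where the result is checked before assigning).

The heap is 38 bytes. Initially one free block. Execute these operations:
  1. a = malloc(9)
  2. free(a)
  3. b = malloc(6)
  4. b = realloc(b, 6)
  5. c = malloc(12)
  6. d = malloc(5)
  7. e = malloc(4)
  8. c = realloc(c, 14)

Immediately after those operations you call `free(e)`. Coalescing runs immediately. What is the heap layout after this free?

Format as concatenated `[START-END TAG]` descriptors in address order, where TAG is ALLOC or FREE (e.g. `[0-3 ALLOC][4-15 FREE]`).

Op 1: a = malloc(9) -> a = 0; heap: [0-8 ALLOC][9-37 FREE]
Op 2: free(a) -> (freed a); heap: [0-37 FREE]
Op 3: b = malloc(6) -> b = 0; heap: [0-5 ALLOC][6-37 FREE]
Op 4: b = realloc(b, 6) -> b = 0; heap: [0-5 ALLOC][6-37 FREE]
Op 5: c = malloc(12) -> c = 6; heap: [0-5 ALLOC][6-17 ALLOC][18-37 FREE]
Op 6: d = malloc(5) -> d = 18; heap: [0-5 ALLOC][6-17 ALLOC][18-22 ALLOC][23-37 FREE]
Op 7: e = malloc(4) -> e = 23; heap: [0-5 ALLOC][6-17 ALLOC][18-22 ALLOC][23-26 ALLOC][27-37 FREE]
Op 8: c = realloc(c, 14) -> NULL (c unchanged); heap: [0-5 ALLOC][6-17 ALLOC][18-22 ALLOC][23-26 ALLOC][27-37 FREE]
free(e): e = 23 -> block [23-26 ALLOC]; mark free, coalesce with adjacent free neighbors -> [0-5 ALLOC][6-17 ALLOC][18-22 ALLOC][23-37 FREE]

Answer: [0-5 ALLOC][6-17 ALLOC][18-22 ALLOC][23-37 FREE]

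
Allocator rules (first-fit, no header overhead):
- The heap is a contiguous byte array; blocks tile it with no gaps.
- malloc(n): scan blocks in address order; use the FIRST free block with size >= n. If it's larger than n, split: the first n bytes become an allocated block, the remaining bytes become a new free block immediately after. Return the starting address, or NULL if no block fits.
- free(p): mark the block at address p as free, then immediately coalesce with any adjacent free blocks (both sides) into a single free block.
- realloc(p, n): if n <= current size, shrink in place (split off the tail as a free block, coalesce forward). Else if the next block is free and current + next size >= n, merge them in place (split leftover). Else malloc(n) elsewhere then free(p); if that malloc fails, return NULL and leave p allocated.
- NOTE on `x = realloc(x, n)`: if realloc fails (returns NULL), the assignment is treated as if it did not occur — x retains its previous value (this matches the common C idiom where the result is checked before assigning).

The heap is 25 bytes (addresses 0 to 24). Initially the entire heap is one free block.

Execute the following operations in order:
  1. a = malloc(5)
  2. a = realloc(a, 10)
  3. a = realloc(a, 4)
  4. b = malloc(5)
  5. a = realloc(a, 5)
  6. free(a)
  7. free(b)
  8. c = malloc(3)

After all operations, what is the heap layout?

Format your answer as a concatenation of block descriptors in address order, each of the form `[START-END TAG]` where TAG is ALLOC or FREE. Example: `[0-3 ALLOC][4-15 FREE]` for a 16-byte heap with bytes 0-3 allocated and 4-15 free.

Op 1: a = malloc(5) -> a = 0; heap: [0-4 ALLOC][5-24 FREE]
Op 2: a = realloc(a, 10) -> a = 0; heap: [0-9 ALLOC][10-24 FREE]
Op 3: a = realloc(a, 4) -> a = 0; heap: [0-3 ALLOC][4-24 FREE]
Op 4: b = malloc(5) -> b = 4; heap: [0-3 ALLOC][4-8 ALLOC][9-24 FREE]
Op 5: a = realloc(a, 5) -> a = 9; heap: [0-3 FREE][4-8 ALLOC][9-13 ALLOC][14-24 FREE]
Op 6: free(a) -> (freed a); heap: [0-3 FREE][4-8 ALLOC][9-24 FREE]
Op 7: free(b) -> (freed b); heap: [0-24 FREE]
Op 8: c = malloc(3) -> c = 0; heap: [0-2 ALLOC][3-24 FREE]

Answer: [0-2 ALLOC][3-24 FREE]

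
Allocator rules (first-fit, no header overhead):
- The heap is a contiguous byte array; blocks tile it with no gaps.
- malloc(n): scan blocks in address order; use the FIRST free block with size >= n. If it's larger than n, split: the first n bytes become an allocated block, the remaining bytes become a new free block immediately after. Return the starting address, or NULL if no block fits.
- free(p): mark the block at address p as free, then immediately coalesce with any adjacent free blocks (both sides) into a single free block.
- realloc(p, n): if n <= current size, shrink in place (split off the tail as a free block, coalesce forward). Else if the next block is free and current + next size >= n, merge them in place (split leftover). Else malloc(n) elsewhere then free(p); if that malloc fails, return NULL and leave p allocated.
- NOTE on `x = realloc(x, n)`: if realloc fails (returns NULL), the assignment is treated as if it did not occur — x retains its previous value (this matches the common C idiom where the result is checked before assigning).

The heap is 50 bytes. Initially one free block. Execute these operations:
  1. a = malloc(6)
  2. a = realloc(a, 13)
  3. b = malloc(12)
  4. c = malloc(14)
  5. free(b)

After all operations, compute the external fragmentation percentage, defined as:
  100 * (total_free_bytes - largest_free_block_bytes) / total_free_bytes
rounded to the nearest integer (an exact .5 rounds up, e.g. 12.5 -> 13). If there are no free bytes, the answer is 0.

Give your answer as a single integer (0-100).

Answer: 48

Derivation:
Op 1: a = malloc(6) -> a = 0; heap: [0-5 ALLOC][6-49 FREE]
Op 2: a = realloc(a, 13) -> a = 0; heap: [0-12 ALLOC][13-49 FREE]
Op 3: b = malloc(12) -> b = 13; heap: [0-12 ALLOC][13-24 ALLOC][25-49 FREE]
Op 4: c = malloc(14) -> c = 25; heap: [0-12 ALLOC][13-24 ALLOC][25-38 ALLOC][39-49 FREE]
Op 5: free(b) -> (freed b); heap: [0-12 ALLOC][13-24 FREE][25-38 ALLOC][39-49 FREE]
Free blocks: [12 11] total_free=23 largest=12 -> 100*(23-12)/23 = 1100/23 ≈ 47.826 -> rounds to 48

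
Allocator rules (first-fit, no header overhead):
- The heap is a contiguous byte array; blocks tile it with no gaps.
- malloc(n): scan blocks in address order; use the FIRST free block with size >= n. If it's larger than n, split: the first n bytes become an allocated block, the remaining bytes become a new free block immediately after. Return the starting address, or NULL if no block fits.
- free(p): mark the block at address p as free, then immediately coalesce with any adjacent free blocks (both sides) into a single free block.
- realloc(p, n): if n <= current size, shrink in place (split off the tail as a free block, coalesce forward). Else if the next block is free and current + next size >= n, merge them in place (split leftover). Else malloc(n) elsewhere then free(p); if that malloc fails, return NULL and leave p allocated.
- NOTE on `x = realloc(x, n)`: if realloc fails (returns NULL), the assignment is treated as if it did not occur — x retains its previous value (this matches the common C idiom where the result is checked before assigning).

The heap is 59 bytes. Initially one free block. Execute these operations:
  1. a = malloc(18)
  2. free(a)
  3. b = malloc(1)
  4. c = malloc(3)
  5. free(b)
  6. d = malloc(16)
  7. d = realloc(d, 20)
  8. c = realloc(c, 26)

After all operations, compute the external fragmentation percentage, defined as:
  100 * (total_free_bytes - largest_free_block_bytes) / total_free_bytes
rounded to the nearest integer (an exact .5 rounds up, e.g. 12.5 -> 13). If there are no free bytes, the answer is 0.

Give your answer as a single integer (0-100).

Op 1: a = malloc(18) -> a = 0; heap: [0-17 ALLOC][18-58 FREE]
Op 2: free(a) -> (freed a); heap: [0-58 FREE]
Op 3: b = malloc(1) -> b = 0; heap: [0-0 ALLOC][1-58 FREE]
Op 4: c = malloc(3) -> c = 1; heap: [0-0 ALLOC][1-3 ALLOC][4-58 FREE]
Op 5: free(b) -> (freed b); heap: [0-0 FREE][1-3 ALLOC][4-58 FREE]
Op 6: d = malloc(16) -> d = 4; heap: [0-0 FREE][1-3 ALLOC][4-19 ALLOC][20-58 FREE]
Op 7: d = realloc(d, 20) -> d = 4; heap: [0-0 FREE][1-3 ALLOC][4-23 ALLOC][24-58 FREE]
Op 8: c = realloc(c, 26) -> c = 24; heap: [0-3 FREE][4-23 ALLOC][24-49 ALLOC][50-58 FREE]
Free blocks: [4 9] total_free=13 largest=9 -> 100*(13-9)/13 = 400/13 ≈ 30.769 -> rounds to 31

Answer: 31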